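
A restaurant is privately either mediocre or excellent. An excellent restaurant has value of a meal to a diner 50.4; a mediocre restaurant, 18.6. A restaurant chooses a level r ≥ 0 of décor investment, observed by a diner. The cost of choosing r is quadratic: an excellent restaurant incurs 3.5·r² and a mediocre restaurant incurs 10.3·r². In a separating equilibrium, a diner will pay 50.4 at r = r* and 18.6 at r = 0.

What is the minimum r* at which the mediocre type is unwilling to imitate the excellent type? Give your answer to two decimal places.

1.76

The mediocre type at r = 0 receives 18.6; imitating at r* yields 50.4 − 10.3·r*².
Indifference: 18.6 = 50.4 − 10.3·r*², so r*² = (50.4 − 18.6) / 10.3 ≈ 3.0874.
r* = √3.0874 ≈ 1.76.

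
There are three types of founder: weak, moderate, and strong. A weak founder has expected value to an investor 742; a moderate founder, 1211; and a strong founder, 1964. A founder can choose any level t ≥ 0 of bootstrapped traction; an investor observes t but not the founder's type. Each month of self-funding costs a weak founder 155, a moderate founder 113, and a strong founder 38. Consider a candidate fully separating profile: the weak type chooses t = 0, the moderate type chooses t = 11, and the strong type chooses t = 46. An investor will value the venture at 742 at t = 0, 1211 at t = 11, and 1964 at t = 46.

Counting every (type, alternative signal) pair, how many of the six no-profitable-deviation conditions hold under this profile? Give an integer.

3

Weak (own payoff 742): to t=11 gives 1211 − 155×11 = -494 → no gain ✓; to t=46 gives 1964 − 155×46 = -5166 → no gain ✓.
Strong (own payoff 1964 − 38×46 = 216): to t=0 gives 742 → profitable ✗; to t=11 gives 1211 − 38×11 = 793 → profitable ✗.
Moderate (own payoff 1211 − 113×11 = -32): to t=0 gives 742 → profitable ✗; to t=46 gives 1964 − 113×46 = -3234 → no gain ✓.
3 of the 6 constraints hold; not an equilibrium.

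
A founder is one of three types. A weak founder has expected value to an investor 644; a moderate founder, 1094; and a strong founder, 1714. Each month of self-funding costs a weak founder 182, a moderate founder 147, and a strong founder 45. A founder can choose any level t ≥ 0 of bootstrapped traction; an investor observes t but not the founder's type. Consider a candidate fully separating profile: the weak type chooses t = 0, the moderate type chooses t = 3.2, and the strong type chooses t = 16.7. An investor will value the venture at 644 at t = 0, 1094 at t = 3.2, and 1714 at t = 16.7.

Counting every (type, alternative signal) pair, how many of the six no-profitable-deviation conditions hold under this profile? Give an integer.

Moderate (own payoff 1094 − 147×3.2 = 623.6): to t=0 gives 644 → profitable ✗; to t=16.7 gives 1714 − 147×16.7 = -740.9 → no gain ✓.
Weak (own payoff 644): to t=3.2 gives 1094 − 182×3.2 = 511.6 → no gain ✓; to t=16.7 gives 1714 − 182×16.7 = -1325.4 → no gain ✓.
Strong (own payoff 1714 − 45×16.7 = 962.5): to t=0 gives 644 → no gain ✓; to t=3.2 gives 1094 − 45×3.2 = 950 → no gain ✓.
5 of the 6 constraints hold; not an equilibrium.

5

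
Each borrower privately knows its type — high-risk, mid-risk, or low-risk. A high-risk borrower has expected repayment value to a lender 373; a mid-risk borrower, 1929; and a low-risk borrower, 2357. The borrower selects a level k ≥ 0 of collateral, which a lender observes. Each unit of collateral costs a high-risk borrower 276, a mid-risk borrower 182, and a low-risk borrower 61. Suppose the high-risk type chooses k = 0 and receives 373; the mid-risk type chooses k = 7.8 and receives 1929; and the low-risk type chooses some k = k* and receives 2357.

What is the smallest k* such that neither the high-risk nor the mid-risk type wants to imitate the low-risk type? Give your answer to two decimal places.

10.15

High-risk type (on-path payoff 373) won't mimic when 373 ≥ 2357 − 276·k*, i.e. k* ≥ 7.19.
Mid-risk type (on-path payoff 1929 − 182×7.8 = 509.4) won't mimic when 509.4 ≥ 2357 − 182·k*, i.e. k* ≥ 10.15.
Both must hold, so k* = max(7.19, 10.15) = 10.15. The mid-risk type's constraint binds.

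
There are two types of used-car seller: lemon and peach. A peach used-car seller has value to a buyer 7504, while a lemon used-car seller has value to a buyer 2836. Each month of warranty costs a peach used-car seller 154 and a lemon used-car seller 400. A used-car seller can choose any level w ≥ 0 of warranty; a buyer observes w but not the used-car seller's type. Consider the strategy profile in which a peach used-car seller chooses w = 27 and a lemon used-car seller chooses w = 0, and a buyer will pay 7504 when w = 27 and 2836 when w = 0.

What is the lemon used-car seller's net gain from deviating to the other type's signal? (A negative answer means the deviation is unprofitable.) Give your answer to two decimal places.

-6132.00

Playing w = 0 the lemon used-car seller receives 2836.
Deviating to w = 27 brings payment 7504 at cost 400 × 27 = 10800, netting -3296.
Gain from deviating: -3296 − 2836 = -6132.00.
The gain is negative, so the lemon type's incentive-compatibility constraint is satisfied.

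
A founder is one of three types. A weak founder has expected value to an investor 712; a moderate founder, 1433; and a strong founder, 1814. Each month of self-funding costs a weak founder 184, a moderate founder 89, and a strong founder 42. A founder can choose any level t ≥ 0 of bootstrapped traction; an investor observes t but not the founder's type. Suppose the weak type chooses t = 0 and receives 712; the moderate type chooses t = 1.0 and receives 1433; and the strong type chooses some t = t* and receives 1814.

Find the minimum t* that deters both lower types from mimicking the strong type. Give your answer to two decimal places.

5.99

Weak type (on-path payoff 712) won't mimic when 712 ≥ 1814 − 184·t*, i.e. t* ≥ 5.99.
Moderate type (on-path payoff 1433 − 89×1.0 = 1344) won't mimic when 1344 ≥ 1814 − 89·t*, i.e. t* ≥ 5.28.
Both must hold, so t* = max(5.99, 5.28) = 5.99. The weak type's constraint binds.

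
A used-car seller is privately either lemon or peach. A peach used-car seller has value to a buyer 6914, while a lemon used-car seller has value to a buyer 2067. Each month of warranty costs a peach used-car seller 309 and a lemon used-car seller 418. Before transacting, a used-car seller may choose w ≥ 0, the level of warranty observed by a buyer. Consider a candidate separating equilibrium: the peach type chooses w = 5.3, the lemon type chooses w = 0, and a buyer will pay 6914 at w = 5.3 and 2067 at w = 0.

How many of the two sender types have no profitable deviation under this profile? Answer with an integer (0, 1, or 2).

1

Lemon type: stay at 0 → 2067; mimic → 6914 − 418 × 5.3 = 4698.6. IC fails (2067 < 4698.6).
Peach type: signal → 6914 − 309 × 5.3 = 5276.3; deviate to 0 → 2067. IC holds (5276.3 ≥ 2067).
1 of 2 constraints hold, so this profile is not an equilibrium.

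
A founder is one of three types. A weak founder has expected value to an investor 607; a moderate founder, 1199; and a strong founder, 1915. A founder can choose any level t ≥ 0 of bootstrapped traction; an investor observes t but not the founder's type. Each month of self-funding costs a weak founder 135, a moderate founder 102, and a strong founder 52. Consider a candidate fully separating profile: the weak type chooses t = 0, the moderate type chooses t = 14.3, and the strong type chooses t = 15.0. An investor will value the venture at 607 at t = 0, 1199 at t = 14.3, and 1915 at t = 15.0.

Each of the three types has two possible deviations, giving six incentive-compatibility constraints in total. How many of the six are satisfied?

Moderate (own payoff 1199 − 102×14.3 = -259.6): to t=0 gives 607 → profitable ✗; to t=15.0 gives 1915 − 102×15.0 = 385 → profitable ✗.
Weak (own payoff 607): to t=14.3 gives 1199 − 135×14.3 = -731.5 → no gain ✓; to t=15.0 gives 1915 − 135×15.0 = -110 → no gain ✓.
Strong (own payoff 1915 − 52×15.0 = 1135): to t=0 gives 607 → no gain ✓; to t=14.3 gives 1199 − 52×14.3 = 455.4 → no gain ✓.
4 of the 6 constraints hold; not an equilibrium.

4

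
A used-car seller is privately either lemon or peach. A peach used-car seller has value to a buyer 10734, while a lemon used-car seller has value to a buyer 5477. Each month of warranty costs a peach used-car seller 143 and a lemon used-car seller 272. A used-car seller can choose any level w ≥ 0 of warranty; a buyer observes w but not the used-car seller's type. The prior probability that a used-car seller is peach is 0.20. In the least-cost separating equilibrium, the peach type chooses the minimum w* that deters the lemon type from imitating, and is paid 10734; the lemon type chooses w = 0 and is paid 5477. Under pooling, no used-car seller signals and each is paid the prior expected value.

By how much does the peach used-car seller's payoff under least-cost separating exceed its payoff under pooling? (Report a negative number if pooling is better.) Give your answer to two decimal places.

1441.81

Least-cost separating signal: w* solves 5477 = 10734 − 272·w*, so w* = (10734 − 5477)/272 ≈ 19.3272.
Peach type's separating payoff: 10734 − 143 × w* = 10734 − 143 × (10734 − 5477)/272 = 10734 − 751751/272 ≈ 7970.2096.
Pooling payoff: 0.20 × 10734 + 0.80 × 5477 = 6528.4.
Difference: 7970.2096 − 6528.4 = 1441.8096, i.e. 1441.81 to two decimal places.
The peach type prefers to separate.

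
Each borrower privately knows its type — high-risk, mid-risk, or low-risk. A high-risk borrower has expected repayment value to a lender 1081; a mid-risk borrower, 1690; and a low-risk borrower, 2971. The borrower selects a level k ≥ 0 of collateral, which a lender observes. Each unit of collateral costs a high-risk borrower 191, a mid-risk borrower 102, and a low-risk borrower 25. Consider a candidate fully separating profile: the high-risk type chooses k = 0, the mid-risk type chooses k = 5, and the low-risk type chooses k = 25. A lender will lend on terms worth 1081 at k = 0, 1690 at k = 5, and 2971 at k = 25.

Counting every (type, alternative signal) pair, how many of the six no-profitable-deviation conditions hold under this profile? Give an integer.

6

Low-risk (own payoff 2971 − 25×25 = 2346): to k=0 gives 1081 → no gain ✓; to k=5 gives 1690 − 25×5 = 1565 → no gain ✓.
High-risk (own payoff 1081): to k=5 gives 1690 − 191×5 = 735 → no gain ✓; to k=25 gives 2971 − 191×25 = -1804 → no gain ✓.
Mid-risk (own payoff 1690 − 102×5 = 1180): to k=0 gives 1081 → no gain ✓; to k=25 gives 2971 − 102×25 = 421 → no gain ✓.
6 of the 6 constraints hold; this profile is a separating equilibrium.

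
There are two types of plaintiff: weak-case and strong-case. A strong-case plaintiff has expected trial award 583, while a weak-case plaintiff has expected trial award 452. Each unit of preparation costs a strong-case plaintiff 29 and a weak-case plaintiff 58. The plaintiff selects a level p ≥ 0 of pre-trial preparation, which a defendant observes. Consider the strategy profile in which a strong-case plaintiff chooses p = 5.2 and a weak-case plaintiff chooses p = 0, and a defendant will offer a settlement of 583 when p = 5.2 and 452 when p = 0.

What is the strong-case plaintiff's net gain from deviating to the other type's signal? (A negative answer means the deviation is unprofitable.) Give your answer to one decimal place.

Playing p = 5.2 the strong-case plaintiff receives 583 − 29 × 5.2 = 432.2.
Deviating to p = 0 yields 452 instead.
Gain from deviating: 452 − 432.2 = 19.8.
The gain is positive, so the strong-case type's incentive-compatibility constraint is violated — this profile is not a separating equilibrium.

19.8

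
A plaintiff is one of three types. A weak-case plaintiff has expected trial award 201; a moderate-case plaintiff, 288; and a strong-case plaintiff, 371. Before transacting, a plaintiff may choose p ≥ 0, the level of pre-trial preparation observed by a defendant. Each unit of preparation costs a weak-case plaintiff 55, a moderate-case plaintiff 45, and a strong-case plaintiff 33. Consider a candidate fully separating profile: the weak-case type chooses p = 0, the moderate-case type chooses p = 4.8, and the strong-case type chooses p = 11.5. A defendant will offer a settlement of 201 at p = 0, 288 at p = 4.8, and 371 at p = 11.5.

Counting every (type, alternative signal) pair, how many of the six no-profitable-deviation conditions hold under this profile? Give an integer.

3

Weak-case (own payoff 201): to p=4.8 gives 288 − 55×4.8 = 24 → no gain ✓; to p=11.5 gives 371 − 55×11.5 = -261.5 → no gain ✓.
Moderate-case (own payoff 288 − 45×4.8 = 72): to p=0 gives 201 → profitable ✗; to p=11.5 gives 371 − 45×11.5 = -146.5 → no gain ✓.
Strong-case (own payoff 371 − 33×11.5 = -8.5): to p=0 gives 201 → profitable ✗; to p=4.8 gives 288 − 33×4.8 = 129.6 → profitable ✗.
3 of the 6 constraints hold; not an equilibrium.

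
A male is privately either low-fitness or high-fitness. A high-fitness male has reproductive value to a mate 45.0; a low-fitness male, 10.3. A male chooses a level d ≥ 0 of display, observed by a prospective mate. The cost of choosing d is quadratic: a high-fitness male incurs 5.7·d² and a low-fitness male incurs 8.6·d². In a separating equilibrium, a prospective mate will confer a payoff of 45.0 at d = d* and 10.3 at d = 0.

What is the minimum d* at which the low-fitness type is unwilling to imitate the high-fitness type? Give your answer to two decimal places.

2.01

The low-fitness type at d = 0 receives 10.3; imitating at d* yields 45.0 − 8.6·d*².
Indifference: 10.3 = 45.0 − 8.6·d*², so d*² = (45.0 − 10.3) / 8.6 ≈ 4.0349.
d* = √4.0349 ≈ 2.01.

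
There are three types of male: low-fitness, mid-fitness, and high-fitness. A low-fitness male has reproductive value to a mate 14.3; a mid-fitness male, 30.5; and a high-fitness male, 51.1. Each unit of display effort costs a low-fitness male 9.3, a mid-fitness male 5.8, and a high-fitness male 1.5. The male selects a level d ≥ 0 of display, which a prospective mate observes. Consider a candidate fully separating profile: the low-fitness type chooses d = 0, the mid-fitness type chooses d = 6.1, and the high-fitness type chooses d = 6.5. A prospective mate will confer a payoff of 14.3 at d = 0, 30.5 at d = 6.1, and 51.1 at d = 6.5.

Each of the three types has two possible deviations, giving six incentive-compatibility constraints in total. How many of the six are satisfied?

4

High-fitness (own payoff 51.1 − 1.5×6.5 = 41.35): to d=0 gives 14.3 → no gain ✓; to d=6.1 gives 30.5 − 1.5×6.1 = 21.35 → no gain ✓.
Low-fitness (own payoff 14.3): to d=6.1 gives 30.5 − 9.3×6.1 = -26.23 → no gain ✓; to d=6.5 gives 51.1 − 9.3×6.5 = -9.35 → no gain ✓.
Mid-fitness (own payoff 30.5 − 5.8×6.1 = -4.88): to d=0 gives 14.3 → profitable ✗; to d=6.5 gives 51.1 − 5.8×6.5 = 13.4 → profitable ✗.
4 of the 6 constraints hold; not an equilibrium.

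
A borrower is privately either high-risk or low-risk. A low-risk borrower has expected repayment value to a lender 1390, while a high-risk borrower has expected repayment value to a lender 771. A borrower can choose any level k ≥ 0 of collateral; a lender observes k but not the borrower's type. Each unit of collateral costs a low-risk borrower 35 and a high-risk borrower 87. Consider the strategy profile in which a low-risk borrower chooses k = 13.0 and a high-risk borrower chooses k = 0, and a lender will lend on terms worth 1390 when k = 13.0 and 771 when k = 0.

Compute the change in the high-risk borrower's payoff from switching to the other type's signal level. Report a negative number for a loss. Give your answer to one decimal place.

Playing k = 0 the high-risk borrower receives 771.
Deviating to k = 13.0 brings payment 1390 at cost 87 × 13.0 = 1131, netting 259.
Gain from deviating: 259 − 771 = -512.0.
The gain is negative, so the high-risk type's incentive-compatibility constraint is satisfied.

-512.0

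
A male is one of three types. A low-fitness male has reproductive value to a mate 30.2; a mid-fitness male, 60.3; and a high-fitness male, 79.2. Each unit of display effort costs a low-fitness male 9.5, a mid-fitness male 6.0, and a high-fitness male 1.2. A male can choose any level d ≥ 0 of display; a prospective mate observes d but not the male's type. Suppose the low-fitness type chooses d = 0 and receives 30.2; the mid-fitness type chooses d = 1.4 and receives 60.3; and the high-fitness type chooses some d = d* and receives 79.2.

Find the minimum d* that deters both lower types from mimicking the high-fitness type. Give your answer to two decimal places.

Low-fitness type (on-path payoff 30.2) won't mimic when 30.2 ≥ 79.2 − 9.5·d*, i.e. d* ≥ 5.16.
Mid-fitness type (on-path payoff 60.3 − 6.0×1.4 = 51.9) won't mimic when 51.9 ≥ 79.2 − 6.0·d*, i.e. d* ≥ 4.55.
Both must hold, so d* = max(5.16, 4.55) = 5.16. The low-fitness type's constraint binds.

5.16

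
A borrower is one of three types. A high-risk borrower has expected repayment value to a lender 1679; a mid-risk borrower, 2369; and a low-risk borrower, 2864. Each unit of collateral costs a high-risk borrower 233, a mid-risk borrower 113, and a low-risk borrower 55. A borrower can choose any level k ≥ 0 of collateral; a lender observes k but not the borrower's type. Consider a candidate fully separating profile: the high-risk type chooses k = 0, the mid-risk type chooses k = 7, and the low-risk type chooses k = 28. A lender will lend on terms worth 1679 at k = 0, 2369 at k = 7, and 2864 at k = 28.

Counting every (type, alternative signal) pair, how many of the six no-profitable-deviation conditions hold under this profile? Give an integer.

3

Low-risk (own payoff 2864 − 55×28 = 1324): to k=0 gives 1679 → profitable ✗; to k=7 gives 2369 − 55×7 = 1984 → profitable ✗.
Mid-risk (own payoff 2369 − 113×7 = 1578): to k=0 gives 1679 → profitable ✗; to k=28 gives 2864 − 113×28 = -300 → no gain ✓.
High-risk (own payoff 1679): to k=7 gives 2369 − 233×7 = 738 → no gain ✓; to k=28 gives 2864 − 233×28 = -3660 → no gain ✓.
3 of the 6 constraints hold; not an equilibrium.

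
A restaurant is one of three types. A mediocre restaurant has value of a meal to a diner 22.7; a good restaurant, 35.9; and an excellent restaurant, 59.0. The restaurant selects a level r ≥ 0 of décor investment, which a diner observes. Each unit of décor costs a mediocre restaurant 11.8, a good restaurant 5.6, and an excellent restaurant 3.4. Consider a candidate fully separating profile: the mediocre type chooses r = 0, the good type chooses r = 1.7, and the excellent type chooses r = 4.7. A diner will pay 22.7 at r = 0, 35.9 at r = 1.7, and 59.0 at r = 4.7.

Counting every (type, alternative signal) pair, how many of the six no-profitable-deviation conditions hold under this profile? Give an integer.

Good (own payoff 35.9 − 5.6×1.7 = 26.38): to r=0 gives 22.7 → no gain ✓; to r=4.7 gives 59.0 − 5.6×4.7 = 32.68 → profitable ✗.
Excellent (own payoff 59.0 − 3.4×4.7 = 43.02): to r=0 gives 22.7 → no gain ✓; to r=1.7 gives 35.9 − 3.4×1.7 = 30.12 → no gain ✓.
Mediocre (own payoff 22.7): to r=1.7 gives 35.9 − 11.8×1.7 = 15.84 → no gain ✓; to r=4.7 gives 59.0 − 11.8×4.7 = 3.54 → no gain ✓.
5 of the 6 constraints hold; not an equilibrium.

5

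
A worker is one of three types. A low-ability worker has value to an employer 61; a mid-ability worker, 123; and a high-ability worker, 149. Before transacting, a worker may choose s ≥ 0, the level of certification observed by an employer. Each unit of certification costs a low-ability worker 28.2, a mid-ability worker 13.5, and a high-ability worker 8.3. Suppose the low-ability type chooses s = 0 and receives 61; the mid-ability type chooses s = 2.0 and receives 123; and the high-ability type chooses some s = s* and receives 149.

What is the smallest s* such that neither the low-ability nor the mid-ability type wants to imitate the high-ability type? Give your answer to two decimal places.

Mid-ability type (on-path payoff 123 − 13.5×2.0 = 96) won't mimic when 96 ≥ 149 − 13.5·s*, i.e. s* ≥ 3.93.
Low-ability type (on-path payoff 61) won't mimic when 61 ≥ 149 − 28.2·s*, i.e. s* ≥ 3.12.
Both must hold, so s* = max(3.12, 3.93) = 3.93. The mid-ability type's constraint binds.

3.93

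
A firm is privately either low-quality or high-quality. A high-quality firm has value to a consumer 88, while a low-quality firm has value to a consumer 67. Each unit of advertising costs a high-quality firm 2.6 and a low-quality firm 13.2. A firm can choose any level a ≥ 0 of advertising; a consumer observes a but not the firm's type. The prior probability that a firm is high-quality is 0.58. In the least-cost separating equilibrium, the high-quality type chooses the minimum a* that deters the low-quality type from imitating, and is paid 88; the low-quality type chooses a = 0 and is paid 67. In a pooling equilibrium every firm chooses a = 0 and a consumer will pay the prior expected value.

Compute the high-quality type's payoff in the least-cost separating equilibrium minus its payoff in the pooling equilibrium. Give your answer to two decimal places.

Least-cost separating signal: a* solves 67 = 88 − 13.2·a*, so a* = (88 − 67)/13.2 ≈ 1.5909.
High-quality type's separating payoff: 88 − 2.6 × a* = 88 − 2.6 × (88 − 67)/13.2 = 88 − 54.6/13.2 ≈ 83.8636.
Pooling payoff: 0.58 × 88 + 0.42 × 67 = 79.18.
Difference: 83.8636 − 79.18 = 4.6836, i.e. 4.68 to two decimal places.
The high-quality type prefers to separate.

4.68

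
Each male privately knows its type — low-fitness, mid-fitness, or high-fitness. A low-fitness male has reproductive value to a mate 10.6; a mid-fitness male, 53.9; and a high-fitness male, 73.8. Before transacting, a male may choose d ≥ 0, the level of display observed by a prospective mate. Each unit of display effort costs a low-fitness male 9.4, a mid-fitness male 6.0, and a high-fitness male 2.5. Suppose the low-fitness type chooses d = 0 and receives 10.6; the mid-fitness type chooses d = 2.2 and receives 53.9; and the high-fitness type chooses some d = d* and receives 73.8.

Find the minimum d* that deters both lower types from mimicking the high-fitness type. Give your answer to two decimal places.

Low-fitness type (on-path payoff 10.6) won't mimic when 10.6 ≥ 73.8 − 9.4·d*, i.e. d* ≥ 6.72.
Mid-fitness type (on-path payoff 53.9 − 6.0×2.2 = 40.7) won't mimic when 40.7 ≥ 73.8 − 6.0·d*, i.e. d* ≥ 5.52.
Both must hold, so d* = max(6.72, 5.52) = 6.72. The low-fitness type's constraint binds.

6.72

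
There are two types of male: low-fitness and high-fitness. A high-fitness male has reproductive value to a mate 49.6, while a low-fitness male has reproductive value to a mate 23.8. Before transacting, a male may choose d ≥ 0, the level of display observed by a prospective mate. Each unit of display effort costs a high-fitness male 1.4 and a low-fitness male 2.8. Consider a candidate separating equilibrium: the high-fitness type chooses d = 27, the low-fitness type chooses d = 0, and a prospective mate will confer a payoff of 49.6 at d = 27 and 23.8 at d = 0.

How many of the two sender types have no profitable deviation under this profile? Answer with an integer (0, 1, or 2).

High-fitness type: signal → 49.6 − 1.4 × 27 = 11.8; deviate to 0 → 23.8. IC fails (11.8 < 23.8).
Low-fitness type: stay at 0 → 23.8; mimic → 49.6 − 2.8 × 27 = -26. IC holds (23.8 ≥ -26).
1 of 2 constraints hold, so this profile is not an equilibrium.

1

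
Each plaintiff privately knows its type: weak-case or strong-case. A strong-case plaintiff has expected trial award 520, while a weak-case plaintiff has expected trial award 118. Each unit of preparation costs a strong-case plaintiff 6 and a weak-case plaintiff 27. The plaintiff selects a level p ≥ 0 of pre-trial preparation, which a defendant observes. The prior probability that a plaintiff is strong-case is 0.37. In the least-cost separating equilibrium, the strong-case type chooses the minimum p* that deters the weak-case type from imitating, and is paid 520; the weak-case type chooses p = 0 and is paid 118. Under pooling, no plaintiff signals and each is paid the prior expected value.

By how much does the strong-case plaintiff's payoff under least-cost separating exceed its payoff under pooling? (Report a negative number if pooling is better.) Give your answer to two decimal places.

Least-cost separating signal: p* solves 118 = 520 − 27·p*, so p* = (520 − 118)/27 ≈ 14.8889.
Strong-case type's separating payoff: 520 − 6 × p* = 520 − 6 × (520 − 118)/27 = 520 − 2412/27 ≈ 430.6667.
Pooling payoff: 0.37 × 520 + 0.63 × 118 = 266.74.
Difference: 430.6667 − 266.74 = 163.9267, i.e. 163.93 to two decimal places.
The strong-case type prefers to separate.

163.93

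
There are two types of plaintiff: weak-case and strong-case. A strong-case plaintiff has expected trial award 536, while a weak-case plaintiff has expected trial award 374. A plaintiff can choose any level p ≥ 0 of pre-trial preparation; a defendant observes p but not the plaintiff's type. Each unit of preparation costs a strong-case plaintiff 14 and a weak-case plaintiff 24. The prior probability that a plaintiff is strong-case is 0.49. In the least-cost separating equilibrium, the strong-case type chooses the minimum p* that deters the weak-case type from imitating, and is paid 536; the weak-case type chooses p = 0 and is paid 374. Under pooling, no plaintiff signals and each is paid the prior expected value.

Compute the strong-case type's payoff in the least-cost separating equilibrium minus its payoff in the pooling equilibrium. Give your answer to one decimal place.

Least-cost separating signal: p* solves 374 = 536 − 24·p*, so p* = (536 − 374)/24 = 6.75.
Strong-case type's separating payoff: 536 − 14 × p* = 536 − 14 × (536 − 374)/24 = 536 − 2268/24 = 441.5.
Pooling payoff: 0.49 × 536 + 0.51 × 374 = 453.38.
Difference: 441.5 − 453.38 = -11.88, i.e. -11.9 to one decimal place.
The strong-case type would prefer the pooling outcome.

-11.9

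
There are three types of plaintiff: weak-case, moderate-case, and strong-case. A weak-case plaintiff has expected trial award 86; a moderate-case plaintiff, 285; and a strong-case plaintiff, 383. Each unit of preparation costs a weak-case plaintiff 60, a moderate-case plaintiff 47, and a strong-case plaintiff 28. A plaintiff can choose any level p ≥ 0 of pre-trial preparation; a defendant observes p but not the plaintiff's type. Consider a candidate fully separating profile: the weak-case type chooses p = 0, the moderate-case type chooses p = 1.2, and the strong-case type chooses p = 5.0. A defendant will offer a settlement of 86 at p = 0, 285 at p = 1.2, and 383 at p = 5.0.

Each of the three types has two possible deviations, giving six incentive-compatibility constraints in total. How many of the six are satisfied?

4

Strong-case (own payoff 383 − 28×5.0 = 243): to p=0 gives 86 → no gain ✓; to p=1.2 gives 285 − 28×1.2 = 251.4 → profitable ✗.
Moderate-case (own payoff 285 − 47×1.2 = 228.6): to p=0 gives 86 → no gain ✓; to p=5.0 gives 383 − 47×5.0 = 148 → no gain ✓.
Weak-case (own payoff 86): to p=1.2 gives 285 − 60×1.2 = 213 → profitable ✗; to p=5.0 gives 383 − 60×5.0 = 83 → no gain ✓.
4 of the 6 constraints hold; not an equilibrium.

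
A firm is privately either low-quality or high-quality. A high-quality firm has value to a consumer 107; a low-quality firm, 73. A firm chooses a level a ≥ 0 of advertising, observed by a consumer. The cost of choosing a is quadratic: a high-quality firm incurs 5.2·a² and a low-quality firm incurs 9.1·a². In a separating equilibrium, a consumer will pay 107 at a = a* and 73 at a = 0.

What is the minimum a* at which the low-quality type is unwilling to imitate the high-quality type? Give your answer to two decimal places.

1.93

The low-quality type at a = 0 receives 73; imitating at a* yields 107 − 9.1·a*².
Indifference: 73 = 107 − 9.1·a*², so a*² = (107 − 73) / 9.1 ≈ 3.7363.
a* = √3.7363 ≈ 1.93.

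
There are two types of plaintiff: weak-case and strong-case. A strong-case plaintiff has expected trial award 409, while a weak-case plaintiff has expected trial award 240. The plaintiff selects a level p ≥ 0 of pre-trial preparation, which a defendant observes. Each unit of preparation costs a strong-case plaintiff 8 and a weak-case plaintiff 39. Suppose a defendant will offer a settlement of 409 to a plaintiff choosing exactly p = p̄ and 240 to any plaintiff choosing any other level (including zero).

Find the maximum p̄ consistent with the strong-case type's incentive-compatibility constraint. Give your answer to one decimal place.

21.1

Choosing p̄ yields the strong-case type 409 − 8·p̄; choosing zero yields 240.
The strong-case type is indifferent at 409 − 8·p̄ = 240, i.e. p̄ = (409 − 240) / 8 ≈ 21.1.
For any p̄ above 21.1 the strong-case type would rather pool at zero, so separation collapses.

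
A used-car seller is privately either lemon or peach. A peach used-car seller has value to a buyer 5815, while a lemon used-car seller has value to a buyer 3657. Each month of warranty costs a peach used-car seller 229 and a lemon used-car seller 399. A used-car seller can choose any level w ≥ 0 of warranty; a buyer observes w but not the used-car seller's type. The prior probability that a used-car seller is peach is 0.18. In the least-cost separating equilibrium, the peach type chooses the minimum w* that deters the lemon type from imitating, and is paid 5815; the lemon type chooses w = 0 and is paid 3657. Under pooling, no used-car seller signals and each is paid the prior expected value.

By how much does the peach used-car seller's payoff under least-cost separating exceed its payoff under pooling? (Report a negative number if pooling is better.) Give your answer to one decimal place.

Least-cost separating signal: w* solves 3657 = 5815 − 399·w*, so w* = (5815 − 3657)/399 ≈ 5.4085.
Peach type's separating payoff: 5815 − 229 × w* = 5815 − 229 × (5815 − 3657)/399 = 5815 − 494182/399 ≈ 4576.449.
Pooling payoff: 0.18 × 5815 + 0.82 × 3657 = 4045.44.
Difference: 4576.449 − 4045.44 = 531.009, i.e. 531.0 to one decimal place.
The peach type prefers to separate.

531.0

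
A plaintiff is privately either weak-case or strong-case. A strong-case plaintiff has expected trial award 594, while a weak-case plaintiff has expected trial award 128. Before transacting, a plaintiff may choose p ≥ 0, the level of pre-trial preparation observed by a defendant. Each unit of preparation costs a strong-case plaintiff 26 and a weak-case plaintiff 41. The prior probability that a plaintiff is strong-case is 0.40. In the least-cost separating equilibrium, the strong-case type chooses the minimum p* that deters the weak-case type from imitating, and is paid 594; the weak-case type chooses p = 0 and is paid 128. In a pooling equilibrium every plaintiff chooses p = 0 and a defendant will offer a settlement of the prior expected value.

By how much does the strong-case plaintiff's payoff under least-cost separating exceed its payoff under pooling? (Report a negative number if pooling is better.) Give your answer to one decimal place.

Least-cost separating signal: p* solves 128 = 594 − 41·p*, so p* = (594 − 128)/41 ≈ 11.3659.
Strong-case type's separating payoff: 594 − 26 × p* = 594 − 26 × (594 − 128)/41 = 594 − 12116/41 ≈ 298.488.
Pooling payoff: 0.40 × 594 + 0.60 × 128 = 314.4.
Difference: 298.488 − 314.4 = -15.912, i.e. -15.9 to one decimal place.
The strong-case type would prefer the pooling outcome.

-15.9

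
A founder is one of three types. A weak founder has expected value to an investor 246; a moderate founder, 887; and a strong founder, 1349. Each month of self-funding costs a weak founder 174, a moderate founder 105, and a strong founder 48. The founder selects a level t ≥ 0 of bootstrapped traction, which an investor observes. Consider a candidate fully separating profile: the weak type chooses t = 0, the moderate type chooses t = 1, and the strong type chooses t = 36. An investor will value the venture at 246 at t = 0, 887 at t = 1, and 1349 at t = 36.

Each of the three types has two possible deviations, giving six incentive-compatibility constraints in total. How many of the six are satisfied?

3

Moderate (own payoff 887 − 105×1 = 782): to t=0 gives 246 → no gain ✓; to t=36 gives 1349 − 105×36 = -2431 → no gain ✓.
Weak (own payoff 246): to t=1 gives 887 − 174×1 = 713 → profitable ✗; to t=36 gives 1349 − 174×36 = -4915 → no gain ✓.
Strong (own payoff 1349 − 48×36 = -379): to t=0 gives 246 → profitable ✗; to t=1 gives 887 − 48×1 = 839 → profitable ✗.
3 of the 6 constraints hold; not an equilibrium.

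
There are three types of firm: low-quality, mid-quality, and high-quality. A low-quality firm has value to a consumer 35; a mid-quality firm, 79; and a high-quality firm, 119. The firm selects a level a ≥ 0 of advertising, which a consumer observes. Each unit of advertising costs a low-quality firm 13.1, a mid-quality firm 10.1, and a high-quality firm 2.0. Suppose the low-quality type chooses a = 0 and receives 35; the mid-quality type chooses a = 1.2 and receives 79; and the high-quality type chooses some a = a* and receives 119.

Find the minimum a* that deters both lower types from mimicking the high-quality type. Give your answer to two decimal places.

6.41

Mid-quality type (on-path payoff 79 − 10.1×1.2 = 66.88) won't mimic when 66.88 ≥ 119 − 10.1·a*, i.e. a* ≥ 5.16.
Low-quality type (on-path payoff 35) won't mimic when 35 ≥ 119 − 13.1·a*, i.e. a* ≥ 6.41.
Both must hold, so a* = max(6.41, 5.16) = 6.41. The low-quality type's constraint binds.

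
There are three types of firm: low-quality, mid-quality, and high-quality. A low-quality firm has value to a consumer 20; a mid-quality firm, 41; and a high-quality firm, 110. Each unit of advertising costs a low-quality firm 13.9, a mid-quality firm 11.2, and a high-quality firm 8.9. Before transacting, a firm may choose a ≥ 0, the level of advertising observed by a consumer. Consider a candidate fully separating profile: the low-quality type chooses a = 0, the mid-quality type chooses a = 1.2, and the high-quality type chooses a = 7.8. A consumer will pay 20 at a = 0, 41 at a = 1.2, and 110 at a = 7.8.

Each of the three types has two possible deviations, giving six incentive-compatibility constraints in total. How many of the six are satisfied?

Mid-quality (own payoff 41 − 11.2×1.2 = 27.56): to a=0 gives 20 → no gain ✓; to a=7.8 gives 110 − 11.2×7.8 = 22.64 → no gain ✓.
High-quality (own payoff 110 − 8.9×7.8 = 40.58): to a=0 gives 20 → no gain ✓; to a=1.2 gives 41 − 8.9×1.2 = 30.32 → no gain ✓.
Low-quality (own payoff 20): to a=1.2 gives 41 − 13.9×1.2 = 24.32 → profitable ✗; to a=7.8 gives 110 − 13.9×7.8 = 1.58 → no gain ✓.
5 of the 6 constraints hold; not an equilibrium.

5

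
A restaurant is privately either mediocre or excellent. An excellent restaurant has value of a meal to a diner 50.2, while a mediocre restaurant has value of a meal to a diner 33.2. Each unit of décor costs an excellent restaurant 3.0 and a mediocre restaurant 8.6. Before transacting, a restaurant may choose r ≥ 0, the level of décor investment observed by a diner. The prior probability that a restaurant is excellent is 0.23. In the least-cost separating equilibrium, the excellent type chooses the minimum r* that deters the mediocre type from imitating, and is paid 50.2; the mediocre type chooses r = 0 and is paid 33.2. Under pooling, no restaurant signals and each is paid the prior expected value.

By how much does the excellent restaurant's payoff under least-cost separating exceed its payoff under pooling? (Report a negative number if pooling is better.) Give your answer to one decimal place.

7.2

Least-cost separating signal: r* solves 33.2 = 50.2 − 8.6·r*, so r* = (50.2 − 33.2)/8.6 ≈ 1.9767.
Excellent type's separating payoff: 50.2 − 3.0 × r* = 50.2 − 3.0 × (50.2 − 33.2)/8.6 = 50.2 − 51/8.6 ≈ 44.270.
Pooling payoff: 0.23 × 50.2 + 0.77 × 33.2 = 37.11.
Difference: 44.270 − 37.11 = 7.16, i.e. 7.2 to one decimal place.
The excellent type prefers to separate.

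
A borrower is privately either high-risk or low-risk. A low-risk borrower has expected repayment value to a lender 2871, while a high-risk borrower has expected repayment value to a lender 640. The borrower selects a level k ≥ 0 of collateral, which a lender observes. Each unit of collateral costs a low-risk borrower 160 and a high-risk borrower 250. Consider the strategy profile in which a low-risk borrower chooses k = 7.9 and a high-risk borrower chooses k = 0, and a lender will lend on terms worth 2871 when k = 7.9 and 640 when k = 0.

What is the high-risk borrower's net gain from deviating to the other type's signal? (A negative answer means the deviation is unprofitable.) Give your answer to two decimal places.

Playing k = 0 the high-risk borrower receives 640.
Deviating to k = 7.9 brings payment 2871 at cost 250 × 7.9 = 1975, netting 896.
Gain from deviating: 896 − 640 = 256.00.
The gain is positive, so the high-risk type's incentive-compatibility constraint is violated — this profile is not a separating equilibrium.

256.00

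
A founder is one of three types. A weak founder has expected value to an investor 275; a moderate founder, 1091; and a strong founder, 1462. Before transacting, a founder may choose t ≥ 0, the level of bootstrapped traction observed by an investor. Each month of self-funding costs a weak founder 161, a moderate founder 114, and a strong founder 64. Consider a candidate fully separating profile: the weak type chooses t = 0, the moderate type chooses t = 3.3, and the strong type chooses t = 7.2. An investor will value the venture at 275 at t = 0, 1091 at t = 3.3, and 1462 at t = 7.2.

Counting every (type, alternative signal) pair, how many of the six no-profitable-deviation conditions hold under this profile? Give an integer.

Weak (own payoff 275): to t=3.3 gives 1091 − 161×3.3 = 559.7 → profitable ✗; to t=7.2 gives 1462 − 161×7.2 = 302.8 → profitable ✗.
Strong (own payoff 1462 − 64×7.2 = 1001.2): to t=0 gives 275 → no gain ✓; to t=3.3 gives 1091 − 64×3.3 = 879.8 → no gain ✓.
Moderate (own payoff 1091 − 114×3.3 = 714.8): to t=0 gives 275 → no gain ✓; to t=7.2 gives 1462 − 114×7.2 = 641.2 → no gain ✓.
4 of the 6 constraints hold; not an equilibrium.

4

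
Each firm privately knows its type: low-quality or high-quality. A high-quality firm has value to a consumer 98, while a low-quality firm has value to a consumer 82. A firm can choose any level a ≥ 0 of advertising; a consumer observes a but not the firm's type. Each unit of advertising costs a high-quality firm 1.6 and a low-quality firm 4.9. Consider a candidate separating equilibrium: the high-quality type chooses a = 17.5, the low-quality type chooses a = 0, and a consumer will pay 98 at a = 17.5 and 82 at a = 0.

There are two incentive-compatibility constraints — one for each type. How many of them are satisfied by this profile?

1

High-quality type: signal → 98 − 1.6 × 17.5 = 70; deviate to 0 → 82. IC fails (70 < 82).
Low-quality type: stay at 0 → 82; mimic → 98 − 4.9 × 17.5 = 12.25. IC holds (82 ≥ 12.25).
1 of 2 constraints hold, so this profile is not an equilibrium.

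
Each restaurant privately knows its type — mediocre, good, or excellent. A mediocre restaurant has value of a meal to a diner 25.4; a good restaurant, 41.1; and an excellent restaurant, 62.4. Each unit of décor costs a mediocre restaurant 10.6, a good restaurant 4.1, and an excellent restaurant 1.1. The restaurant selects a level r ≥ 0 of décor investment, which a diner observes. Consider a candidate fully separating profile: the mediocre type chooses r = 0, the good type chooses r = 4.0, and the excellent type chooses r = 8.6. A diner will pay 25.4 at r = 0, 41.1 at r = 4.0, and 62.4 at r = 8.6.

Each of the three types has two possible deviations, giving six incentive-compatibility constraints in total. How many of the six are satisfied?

4

Mediocre (own payoff 25.4): to r=4.0 gives 41.1 − 10.6×4.0 = -1.3 → no gain ✓; to r=8.6 gives 62.4 − 10.6×8.6 = -28.76 → no gain ✓.
Good (own payoff 41.1 − 4.1×4.0 = 24.7): to r=0 gives 25.4 → profitable ✗; to r=8.6 gives 62.4 − 4.1×8.6 = 27.14 → profitable ✗.
Excellent (own payoff 62.4 − 1.1×8.6 = 52.94): to r=0 gives 25.4 → no gain ✓; to r=4.0 gives 41.1 − 1.1×4.0 = 36.7 → no gain ✓.
4 of the 6 constraints hold; not an equilibrium.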